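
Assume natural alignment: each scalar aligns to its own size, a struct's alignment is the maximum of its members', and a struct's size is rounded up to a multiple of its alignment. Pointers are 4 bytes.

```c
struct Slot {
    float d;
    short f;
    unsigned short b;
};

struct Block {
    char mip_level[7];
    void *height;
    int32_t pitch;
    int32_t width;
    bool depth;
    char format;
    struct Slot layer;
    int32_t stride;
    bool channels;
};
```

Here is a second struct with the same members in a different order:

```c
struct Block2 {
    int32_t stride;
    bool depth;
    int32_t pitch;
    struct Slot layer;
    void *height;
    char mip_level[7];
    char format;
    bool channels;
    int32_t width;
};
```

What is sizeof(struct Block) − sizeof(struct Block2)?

Slot: 0..4  d  (4B, 4-aligned); 4..6  f  (2B, 2-aligned); 6..8  b  (2B, 2-aligned); sizeof = 8, alignof = 4
0..7  mip_level  (7B, 1-aligned)
7..8  -- padding (1B)
8..12  height  (4B, 4-aligned)
12..16  pitch  (4B, 4-aligned)
16..20  width  (4B, 4-aligned)
20..21  depth  (1B, 1-aligned)
21..22  format  (1B, 1-aligned)
22..24  -- padding (2B)
24..32  layer  (8B, 4-aligned)
32..36  stride  (4B, 4-aligned)
36..37  channels  (1B, 1-aligned)
37..40  -- tail padding (3B)
sizeof = 40, alignof = 4
— Block2 —
0..4  stride  (4B, 4-aligned)
4..5  depth  (1B, 1-aligned)
5..8  -- padding (3B)
8..12  pitch  (4B, 4-aligned)
12..20  layer  (8B, 4-aligned)
20..24  height  (4B, 4-aligned)
24..31  mip_level  (7B, 1-aligned)
31..32  format  (1B, 1-aligned)
32..33  channels  (1B, 1-aligned)
33..36  -- padding (3B)
36..40  width  (4B, 4-aligned)
sizeof = 40, alignof = 4
40 − 40 = 0

0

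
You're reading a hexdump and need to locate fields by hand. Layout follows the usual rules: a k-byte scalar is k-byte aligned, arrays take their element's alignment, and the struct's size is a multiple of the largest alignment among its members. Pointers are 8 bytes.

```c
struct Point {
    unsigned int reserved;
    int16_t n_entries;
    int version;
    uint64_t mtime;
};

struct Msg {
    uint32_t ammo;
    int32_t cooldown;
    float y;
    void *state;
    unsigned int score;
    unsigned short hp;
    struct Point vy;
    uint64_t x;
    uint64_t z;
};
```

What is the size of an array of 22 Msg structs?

1584

Point: reserved at 0 (size 4, align 4) → ends 4; n_entries at 4 (size 2, align 2) → ends 6; pad 2 to align 4 for version; version at 8 (size 4, align 4) → ends 12; pad 4 to align 8 for mtime; mtime at 16 (size 8, align 8) → ends 24; total 24 bytes, alignment 8
ammo at 0 (size 4, align 4) → ends 4
cooldown at 4 (size 4, align 4) → ends 8
y at 8 (size 4, align 4) → ends 12
pad 4 to align 8 for state
state at 16 (size 8, align 8) → ends 24
score at 24 (size 4, align 4) → ends 28
hp at 28 (size 2, align 2) → ends 30
pad 2 to align 8 for vy
vy at 32 (size 24, align 8) → ends 56
x at 56 (size 8, align 8) → ends 64
z at 64 (size 8, align 8) → ends 72
total 72 bytes, alignment 8
array of 22: 22 × 72 = 1584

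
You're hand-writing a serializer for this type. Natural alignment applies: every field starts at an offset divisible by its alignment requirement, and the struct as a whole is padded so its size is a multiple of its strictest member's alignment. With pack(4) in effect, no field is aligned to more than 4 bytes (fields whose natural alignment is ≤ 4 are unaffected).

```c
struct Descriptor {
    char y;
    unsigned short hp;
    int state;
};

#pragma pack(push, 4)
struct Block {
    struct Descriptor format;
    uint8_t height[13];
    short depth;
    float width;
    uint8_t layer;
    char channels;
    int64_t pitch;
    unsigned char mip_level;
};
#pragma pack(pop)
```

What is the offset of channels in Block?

Descriptor: 0..1  y  (1B, 1-aligned); 1..2  -- padding (1B); 2..4  hp  (2B, 2-aligned); 4..8  state  (4B, 4-aligned); sizeof = 8, alignof = 4
0..8  format  (8B, 4-aligned)
8..21  height  (13B, 1-aligned)
21..22  -- padding (1B)
22..24  depth  (2B, 2-aligned)
24..28  width  (4B, 4-aligned)
28..29  layer  (1B, 1-aligned)
29..30  channels  (1B, 1-aligned)

29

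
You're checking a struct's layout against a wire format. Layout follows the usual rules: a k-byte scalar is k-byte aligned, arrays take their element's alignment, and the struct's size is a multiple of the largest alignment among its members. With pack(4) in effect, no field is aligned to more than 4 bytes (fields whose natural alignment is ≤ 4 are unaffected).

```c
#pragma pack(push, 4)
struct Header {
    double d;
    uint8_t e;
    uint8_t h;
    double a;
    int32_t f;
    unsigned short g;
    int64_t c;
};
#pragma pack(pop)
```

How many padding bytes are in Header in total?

d at 0 (size 8, align 4) → ends 8
e at 8 (size 1, align 1) → ends 9
h at 9 (size 1, align 1) → ends 10
pad 2 to align 4 for a
a at 12 (size 8, align 4) → ends 20
f at 20 (size 4, align 4) → ends 24
g at 24 (size 2, align 2) → ends 26
pad 2 to align 4 for c
c at 28 (size 8, align 4) → ends 36
total 36 bytes, alignment 4
data bytes 32, size 36 → padding 4

4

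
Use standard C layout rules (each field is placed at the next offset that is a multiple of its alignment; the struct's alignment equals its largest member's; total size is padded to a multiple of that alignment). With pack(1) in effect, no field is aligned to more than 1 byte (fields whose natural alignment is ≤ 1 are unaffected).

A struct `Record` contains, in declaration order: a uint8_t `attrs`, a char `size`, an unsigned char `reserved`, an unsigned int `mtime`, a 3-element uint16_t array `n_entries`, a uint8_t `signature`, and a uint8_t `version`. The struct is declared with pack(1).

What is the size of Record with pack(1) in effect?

attrs at 0 (size 1, align 1) → ends 1
size at 1 (size 1, align 1) → ends 2
reserved at 2 (size 1, align 1) → ends 3
mtime at 3 (size 4, align 1) → ends 7
n_entries at 7 (size 6, align 1) → ends 13
signature at 13 (size 1, align 1) → ends 14
version at 14 (size 1, align 1) → ends 15
total 15 bytes, alignment 1

15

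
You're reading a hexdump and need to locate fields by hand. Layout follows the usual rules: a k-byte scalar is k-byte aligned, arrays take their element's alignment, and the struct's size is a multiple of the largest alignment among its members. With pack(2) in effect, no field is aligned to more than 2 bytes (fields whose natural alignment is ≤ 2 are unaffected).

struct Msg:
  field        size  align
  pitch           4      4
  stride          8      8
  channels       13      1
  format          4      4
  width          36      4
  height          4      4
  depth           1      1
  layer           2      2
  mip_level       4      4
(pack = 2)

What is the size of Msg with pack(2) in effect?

pitch at 0 (size 4, align 2) → ends 4
stride at 4 (size 8, align 2) → ends 12
channels at 12 (size 13, align 1) → ends 25
pad 1 to align 2 for format
format at 26 (size 4, align 2) → ends 30
width at 30 (size 36, align 2) → ends 66
height at 66 (size 4, align 2) → ends 70
depth at 70 (size 1, align 1) → ends 71
pad 1 to align 2 for layer
layer at 72 (size 2, align 2) → ends 74
mip_level at 74 (size 4, align 2) → ends 78
total 78 bytes, alignment 2

78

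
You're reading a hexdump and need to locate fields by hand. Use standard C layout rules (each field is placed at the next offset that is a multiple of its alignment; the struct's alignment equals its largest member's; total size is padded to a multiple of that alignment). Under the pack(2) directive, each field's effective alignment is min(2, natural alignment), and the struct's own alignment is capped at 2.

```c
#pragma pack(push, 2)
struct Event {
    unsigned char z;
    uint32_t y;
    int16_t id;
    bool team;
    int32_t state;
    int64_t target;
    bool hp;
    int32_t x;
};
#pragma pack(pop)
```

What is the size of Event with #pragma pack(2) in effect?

28

z at 0 (size 1, align 1) → ends 1
pad 1 to align 2 for y
y at 2 (size 4, align 2) → ends 6
id at 6 (size 2, align 2) → ends 8
team at 8 (size 1, align 1) → ends 9
pad 1 to align 2 for state
state at 10 (size 4, align 2) → ends 14
target at 14 (size 8, align 2) → ends 22
hp at 22 (size 1, align 1) → ends 23
pad 1 to align 2 for x
x at 24 (size 4, align 2) → ends 28
total 28 bytes, alignment 2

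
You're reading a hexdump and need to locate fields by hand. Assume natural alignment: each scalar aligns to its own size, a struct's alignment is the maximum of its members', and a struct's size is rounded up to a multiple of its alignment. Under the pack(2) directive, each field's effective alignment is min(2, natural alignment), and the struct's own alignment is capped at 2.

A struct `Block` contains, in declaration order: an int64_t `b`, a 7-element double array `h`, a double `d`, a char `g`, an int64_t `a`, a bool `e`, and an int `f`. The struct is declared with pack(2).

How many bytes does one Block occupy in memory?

88 bytes

b at 0 (size 8, align 2) → ends 8
h at 8 (size 56, align 2) → ends 64
d at 64 (size 8, align 2) → ends 72
g at 72 (size 1, align 1) → ends 73
pad 1 to align 2 for a
a at 74 (size 8, align 2) → ends 82
e at 82 (size 1, align 1) → ends 83
pad 1 to align 2 for f
f at 84 (size 4, align 2) → ends 88
total 88 bytes, alignment 2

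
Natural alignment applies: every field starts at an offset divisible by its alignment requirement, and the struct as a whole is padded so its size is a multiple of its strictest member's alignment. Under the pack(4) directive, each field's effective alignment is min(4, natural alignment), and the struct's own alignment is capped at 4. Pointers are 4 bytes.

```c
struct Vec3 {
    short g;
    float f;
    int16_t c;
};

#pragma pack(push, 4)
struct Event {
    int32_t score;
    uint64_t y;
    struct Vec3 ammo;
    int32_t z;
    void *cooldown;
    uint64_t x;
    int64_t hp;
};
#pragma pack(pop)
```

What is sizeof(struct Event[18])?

Vec3: 0..2  g  (2B, 2-aligned); 2..4  -- padding (2B); 4..8  f  (4B, 4-aligned); 8..10  c  (2B, 2-aligned); 10..12  -- tail padding (2B); sizeof = 12, alignof = 4
0..4  score  (4B, 4-aligned)
4..12  y  (8B, 4-aligned)
12..24  ammo  (12B, 4-aligned)
24..28  z  (4B, 4-aligned)
28..32  cooldown  (4B, 4-aligned)
32..40  x  (8B, 4-aligned)
40..48  hp  (8B, 4-aligned)
sizeof = 48, alignof = 4
array of 18: 18 × 48 = 864

864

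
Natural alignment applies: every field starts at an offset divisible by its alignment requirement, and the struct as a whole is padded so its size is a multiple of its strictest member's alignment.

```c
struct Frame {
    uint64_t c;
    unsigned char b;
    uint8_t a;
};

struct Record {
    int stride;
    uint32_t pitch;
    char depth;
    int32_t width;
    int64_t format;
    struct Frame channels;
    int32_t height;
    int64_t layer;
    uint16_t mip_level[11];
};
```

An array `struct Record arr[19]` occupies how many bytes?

Frame: @0: c [8B, align 8] → 8; @8: b [1B, align 1] → 9; @9: a [1B, align 1] → 10; +6 tail pad (align 8); size 16, align 8
@0: stride [4B, align 4] → 4
@4: pitch [4B, align 4] → 8
@8: depth [1B, align 1] → 9
+3 pad (align 4)
@12: width [4B, align 4] → 16
@16: format [8B, align 8] → 24
@24: channels [16B, align 8] → 40
@40: height [4B, align 4] → 44
+4 pad (align 8)
@48: layer [8B, align 8] → 56
@56: mip_level [22B, align 2] → 78
+2 tail pad (align 8)
size 80, align 8
array of 19: 19 × 80 = 1520

1520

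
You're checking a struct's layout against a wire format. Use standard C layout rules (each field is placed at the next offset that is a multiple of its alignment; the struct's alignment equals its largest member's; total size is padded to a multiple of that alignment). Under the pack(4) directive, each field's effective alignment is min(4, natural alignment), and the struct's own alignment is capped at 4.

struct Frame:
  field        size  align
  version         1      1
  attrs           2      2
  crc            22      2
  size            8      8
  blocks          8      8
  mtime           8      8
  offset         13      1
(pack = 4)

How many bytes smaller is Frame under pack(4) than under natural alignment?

natural layout:
  version at 0 (size 1, align 1) → ends 1
  pad 1 to align 2 for attrs
  attrs at 2 (size 2, align 2) → ends 4
  crc at 4 (size 22, align 2) → ends 26
  pad 6 to align 8 for size
  size at 32 (size 8, align 8) → ends 40
  blocks at 40 (size 8, align 8) → ends 48
  mtime at 48 (size 8, align 8) → ends 56
  offset at 56 (size 13, align 1) → ends 69
  tail pad 3 to reach multiple of 8
  total 72 bytes, alignment 8
packed(4) layout:
  version at 0 (size 1, align 1) → ends 1
  pad 1 to align 2 for attrs
  attrs at 2 (size 2, align 2) → ends 4
  crc at 4 (size 22, align 2) → ends 26
  pad 2 to align 4 for size
  size at 28 (size 8, align 4) → ends 36
  blocks at 36 (size 8, align 4) → ends 44
  mtime at 44 (size 8, align 4) → ends 52
  offset at 52 (size 13, align 1) → ends 65
  tail pad 3 to reach multiple of 4
  total 68 bytes, alignment 4
72 − 68 = 4

4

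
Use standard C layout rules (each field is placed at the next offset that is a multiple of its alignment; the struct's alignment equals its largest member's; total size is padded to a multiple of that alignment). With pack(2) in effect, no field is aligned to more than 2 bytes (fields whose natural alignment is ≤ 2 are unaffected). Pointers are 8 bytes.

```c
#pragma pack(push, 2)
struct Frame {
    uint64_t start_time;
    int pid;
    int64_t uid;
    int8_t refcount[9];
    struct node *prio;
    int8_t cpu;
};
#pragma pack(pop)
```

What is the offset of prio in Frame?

30

@0: start_time [8B, align 2] → 8
@8: pid [4B, align 2] → 12
@12: uid [8B, align 2] → 20
@20: refcount [9B, align 1] → 29
+1 pad (align 2)
@30: prio [8B, align 2] → 38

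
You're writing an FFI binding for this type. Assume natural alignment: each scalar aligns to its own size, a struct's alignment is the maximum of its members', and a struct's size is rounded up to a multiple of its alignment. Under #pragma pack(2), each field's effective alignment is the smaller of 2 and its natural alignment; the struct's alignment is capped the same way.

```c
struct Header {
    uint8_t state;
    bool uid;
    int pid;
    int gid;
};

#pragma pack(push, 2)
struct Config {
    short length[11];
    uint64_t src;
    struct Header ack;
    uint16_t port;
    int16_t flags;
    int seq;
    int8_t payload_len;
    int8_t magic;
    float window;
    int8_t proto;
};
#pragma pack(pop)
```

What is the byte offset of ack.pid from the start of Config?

34

Header: state at 0 (size 1, align 1) → ends 1; uid at 1 (size 1, align 1) → ends 2; pad 2 to align 4 for pid; pid at 4 (size 4, align 4) → ends 8; gid at 8 (size 4, align 4) → ends 12; total 12 bytes, alignment 4
length at 0 (size 22, align 2) → ends 22
src at 22 (size 8, align 2) → ends 30
ack at 30 (size 12, align 2) → ends 42
within Header: pid at 4
30 + 4 = 34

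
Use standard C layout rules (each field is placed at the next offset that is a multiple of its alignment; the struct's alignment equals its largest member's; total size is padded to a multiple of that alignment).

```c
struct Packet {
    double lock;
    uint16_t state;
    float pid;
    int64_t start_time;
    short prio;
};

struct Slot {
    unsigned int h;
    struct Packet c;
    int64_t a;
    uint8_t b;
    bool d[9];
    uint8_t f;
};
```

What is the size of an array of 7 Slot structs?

448

Packet: lock at 0 (size 8, align 8) → ends 8; state at 8 (size 2, align 2) → ends 10; pad 2 to align 4 for pid; pid at 12 (size 4, align 4) → ends 16; start_time at 16 (size 8, align 8) → ends 24; prio at 24 (size 2, align 2) → ends 26; tail pad 6 to reach multiple of 8; total 32 bytes, alignment 8
h at 0 (size 4, align 4) → ends 4
pad 4 to align 8 for c
c at 8 (size 32, align 8) → ends 40
a at 40 (size 8, align 8) → ends 48
b at 48 (size 1, align 1) → ends 49
d at 49 (size 9, align 1) → ends 58
f at 58 (size 1, align 1) → ends 59
tail pad 5 to reach multiple of 8
total 64 bytes, alignment 8
array of 7: 7 × 64 = 448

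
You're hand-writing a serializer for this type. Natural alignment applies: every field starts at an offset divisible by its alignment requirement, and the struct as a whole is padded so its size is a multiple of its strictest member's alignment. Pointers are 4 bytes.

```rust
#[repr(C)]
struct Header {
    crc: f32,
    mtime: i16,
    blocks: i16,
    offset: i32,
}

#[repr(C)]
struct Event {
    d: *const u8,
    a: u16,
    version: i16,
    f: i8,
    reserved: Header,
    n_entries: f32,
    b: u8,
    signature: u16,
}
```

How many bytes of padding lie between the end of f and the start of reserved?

Header: 0..4  crc  (4B, 4-aligned); 4..6  mtime  (2B, 2-aligned); 6..8  blocks  (2B, 2-aligned); 8..12  offset  (4B, 4-aligned); sizeof = 12, alignof = 4
0..4  d  (4B, 4-aligned)
4..6  a  (2B, 2-aligned)
6..8  version  (2B, 2-aligned)
8..9  f  (1B, 1-aligned)
9..12  -- padding (3B)
12..24  reserved  (12B, 4-aligned)

3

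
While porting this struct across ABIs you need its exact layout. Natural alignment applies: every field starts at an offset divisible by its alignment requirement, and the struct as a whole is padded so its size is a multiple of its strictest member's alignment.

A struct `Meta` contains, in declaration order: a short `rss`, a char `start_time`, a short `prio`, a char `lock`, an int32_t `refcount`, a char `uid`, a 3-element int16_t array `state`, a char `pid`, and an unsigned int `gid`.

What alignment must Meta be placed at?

member alignments: rss=2, start_time=1, prio=2, lock=1, refcount=4, uid=1, state=2, pid=1, gid=4
max = 4

4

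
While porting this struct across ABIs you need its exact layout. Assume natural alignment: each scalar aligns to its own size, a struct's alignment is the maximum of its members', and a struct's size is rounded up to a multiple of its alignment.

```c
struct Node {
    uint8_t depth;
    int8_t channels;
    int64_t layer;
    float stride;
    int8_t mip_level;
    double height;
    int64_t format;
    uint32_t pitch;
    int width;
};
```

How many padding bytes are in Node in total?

0..1  depth  (1B, 1-aligned)
1..2  channels  (1B, 1-aligned)
2..8  -- padding (6B)
8..16  layer  (8B, 8-aligned)
16..20  stride  (4B, 4-aligned)
20..21  mip_level  (1B, 1-aligned)
21..24  -- padding (3B)
24..32  height  (8B, 8-aligned)
32..40  format  (8B, 8-aligned)
40..44  pitch  (4B, 4-aligned)
44..48  width  (4B, 4-aligned)
sizeof = 48, alignof = 8
data bytes 39, size 48 → padding 9

9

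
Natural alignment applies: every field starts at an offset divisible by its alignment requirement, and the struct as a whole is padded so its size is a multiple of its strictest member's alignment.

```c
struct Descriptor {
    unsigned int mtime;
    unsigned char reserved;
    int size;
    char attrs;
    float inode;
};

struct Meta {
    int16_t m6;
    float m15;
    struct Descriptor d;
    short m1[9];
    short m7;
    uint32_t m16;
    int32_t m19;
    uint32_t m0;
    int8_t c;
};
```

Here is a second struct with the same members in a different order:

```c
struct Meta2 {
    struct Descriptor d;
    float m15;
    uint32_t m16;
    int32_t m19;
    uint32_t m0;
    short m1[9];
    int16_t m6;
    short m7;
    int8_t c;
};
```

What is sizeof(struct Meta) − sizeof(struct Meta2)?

Descriptor: 0..4  mtime  (4B, 4-aligned); 4..5  reserved  (1B, 1-aligned); 5..8  -- padding (3B); 8..12  size  (4B, 4-aligned); 12..13  attrs  (1B, 1-aligned); 13..16  -- padding (3B); 16..20  inode  (4B, 4-aligned); sizeof = 20, alignof = 4
0..2  m6  (2B, 2-aligned)
2..4  -- padding (2B)
4..8  m15  (4B, 4-aligned)
8..28  d  (20B, 4-aligned)
28..46  m1  (18B, 2-aligned)
46..48  m7  (2B, 2-aligned)
48..52  m16  (4B, 4-aligned)
52..56  m19  (4B, 4-aligned)
56..60  m0  (4B, 4-aligned)
60..61  c  (1B, 1-aligned)
61..64  -- tail padding (3B)
sizeof = 64, alignof = 4
— Meta2 —
0..20  d  (20B, 4-aligned)
20..24  m15  (4B, 4-aligned)
24..28  m16  (4B, 4-aligned)
28..32  m19  (4B, 4-aligned)
32..36  m0  (4B, 4-aligned)
36..54  m1  (18B, 2-aligned)
54..56  m6  (2B, 2-aligned)
56..58  m7  (2B, 2-aligned)
58..59  c  (1B, 1-aligned)
59..60  -- tail padding (1B)
sizeof = 60, alignof = 4
64 − 60 = 4

4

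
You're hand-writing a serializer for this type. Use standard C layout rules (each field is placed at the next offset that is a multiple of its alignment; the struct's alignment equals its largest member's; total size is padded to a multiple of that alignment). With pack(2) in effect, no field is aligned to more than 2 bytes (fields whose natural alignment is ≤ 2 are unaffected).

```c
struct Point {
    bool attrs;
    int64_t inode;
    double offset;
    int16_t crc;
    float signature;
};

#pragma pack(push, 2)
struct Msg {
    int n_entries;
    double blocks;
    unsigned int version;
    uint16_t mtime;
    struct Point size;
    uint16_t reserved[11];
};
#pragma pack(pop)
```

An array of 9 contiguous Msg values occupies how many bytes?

Point: 0..1  attrs  (1B, 1-aligned); 1..8  -- padding (7B); 8..16  inode  (8B, 8-aligned); 16..24  offset  (8B, 8-aligned); 24..26  crc  (2B, 2-aligned); 26..28  -- padding (2B); 28..32  signature  (4B, 4-aligned); sizeof = 32, alignof = 8
0..4  n_entries  (4B, 2-aligned)
4..12  blocks  (8B, 2-aligned)
12..16  version  (4B, 2-aligned)
16..18  mtime  (2B, 2-aligned)
18..50  size  (32B, 2-aligned)
50..72  reserved  (22B, 2-aligned)
sizeof = 72, alignof = 2
array of 9: 9 × 72 = 648

648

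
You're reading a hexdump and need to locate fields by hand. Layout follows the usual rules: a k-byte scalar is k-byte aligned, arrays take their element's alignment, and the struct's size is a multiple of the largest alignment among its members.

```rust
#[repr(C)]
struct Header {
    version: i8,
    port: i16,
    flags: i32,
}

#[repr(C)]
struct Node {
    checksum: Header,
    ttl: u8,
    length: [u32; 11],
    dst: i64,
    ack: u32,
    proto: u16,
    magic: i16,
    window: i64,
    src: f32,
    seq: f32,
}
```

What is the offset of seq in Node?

Header: @0: version [1B, align 1] → 1; +1 pad (align 2); @2: port [2B, align 2] → 4; @4: flags [4B, align 4] → 8; size 8, align 4
@0: checksum [8B, align 4] → 8
@8: ttl [1B, align 1] → 9
+3 pad (align 4)
@12: length [44B, align 4] → 56
@56: dst [8B, align 8] → 64
@64: ack [4B, align 4] → 68
@68: proto [2B, align 2] → 70
@70: magic [2B, align 2] → 72
@72: window [8B, align 8] → 80
@80: src [4B, align 4] → 84
@84: seq [4B, align 4] → 88

84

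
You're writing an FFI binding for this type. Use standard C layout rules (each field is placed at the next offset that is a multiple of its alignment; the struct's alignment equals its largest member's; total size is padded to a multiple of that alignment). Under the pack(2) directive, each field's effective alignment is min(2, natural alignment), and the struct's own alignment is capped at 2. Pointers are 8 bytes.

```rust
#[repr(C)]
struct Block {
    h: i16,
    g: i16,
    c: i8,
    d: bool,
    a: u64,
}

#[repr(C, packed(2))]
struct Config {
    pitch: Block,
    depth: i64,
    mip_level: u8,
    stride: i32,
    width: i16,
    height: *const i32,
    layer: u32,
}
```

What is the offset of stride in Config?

26

Block: @0: h [2B, align 2] → 2; @2: g [2B, align 2] → 4; @4: c [1B, align 1] → 5; @5: d [1B, align 1] → 6; +2 pad (align 8); @8: a [8B, align 8] → 16; size 16, align 8
@0: pitch [16B, align 2] → 16
@16: depth [8B, align 2] → 24
@24: mip_level [1B, align 1] → 25
+1 pad (align 2)
@26: stride [4B, align 2] → 30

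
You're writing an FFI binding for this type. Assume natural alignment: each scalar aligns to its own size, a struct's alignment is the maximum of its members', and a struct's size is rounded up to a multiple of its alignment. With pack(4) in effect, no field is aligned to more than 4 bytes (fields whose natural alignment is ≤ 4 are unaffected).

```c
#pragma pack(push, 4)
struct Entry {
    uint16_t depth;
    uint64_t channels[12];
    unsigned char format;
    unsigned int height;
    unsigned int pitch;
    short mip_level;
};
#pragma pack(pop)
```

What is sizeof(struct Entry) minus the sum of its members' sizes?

7

0..2  depth  (2B, 2-aligned)
2..4  -- padding (2B)
4..100  channels  (96B, 4-aligned)
100..101  format  (1B, 1-aligned)
101..104  -- padding (3B)
104..108  height  (4B, 4-aligned)
108..112  pitch  (4B, 4-aligned)
112..114  mip_level  (2B, 2-aligned)
114..116  -- tail padding (2B)
sizeof = 116, alignof = 4
data bytes 109, size 116 → padding 7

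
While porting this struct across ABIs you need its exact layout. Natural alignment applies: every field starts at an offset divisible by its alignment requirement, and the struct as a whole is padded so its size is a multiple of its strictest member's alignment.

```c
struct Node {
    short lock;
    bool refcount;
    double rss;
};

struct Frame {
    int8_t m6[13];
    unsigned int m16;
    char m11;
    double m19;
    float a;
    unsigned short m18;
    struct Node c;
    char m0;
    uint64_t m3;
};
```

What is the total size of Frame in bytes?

Node: lock at 0 (size 2, align 2) → ends 2; refcount at 2 (size 1, align 1) → ends 3; pad 5 to align 8 for rss; rss at 8 (size 8, align 8) → ends 16; total 16 bytes, alignment 8
m6 at 0 (size 13, align 1) → ends 13
pad 3 to align 4 for m16
m16 at 16 (size 4, align 4) → ends 20
m11 at 20 (size 1, align 1) → ends 21
pad 3 to align 8 for m19
m19 at 24 (size 8, align 8) → ends 32
a at 32 (size 4, align 4) → ends 36
m18 at 36 (size 2, align 2) → ends 38
pad 2 to align 8 for c
c at 40 (size 16, align 8) → ends 56
m0 at 56 (size 1, align 1) → ends 57
pad 7 to align 8 for m3
m3 at 64 (size 8, align 8) → ends 72
total 72 bytes, alignment 8

72 bytes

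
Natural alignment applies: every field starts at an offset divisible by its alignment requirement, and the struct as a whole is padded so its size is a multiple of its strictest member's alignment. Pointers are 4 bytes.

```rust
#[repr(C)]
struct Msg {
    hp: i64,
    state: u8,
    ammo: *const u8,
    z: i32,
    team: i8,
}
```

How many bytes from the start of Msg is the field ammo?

12

0..8  hp  (8B, 8-aligned)
8..9  state  (1B, 1-aligned)
9..12  -- padding (3B)
12..16  ammo  (4B, 4-aligned)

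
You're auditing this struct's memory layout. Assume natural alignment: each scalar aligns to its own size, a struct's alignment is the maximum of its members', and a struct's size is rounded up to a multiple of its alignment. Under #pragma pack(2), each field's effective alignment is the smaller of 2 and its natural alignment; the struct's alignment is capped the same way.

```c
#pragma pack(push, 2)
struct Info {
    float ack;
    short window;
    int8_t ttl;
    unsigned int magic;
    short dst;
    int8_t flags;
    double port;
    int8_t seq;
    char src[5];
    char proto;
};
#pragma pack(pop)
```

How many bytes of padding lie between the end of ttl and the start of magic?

0..4  ack  (4B, 2-aligned)
4..6  window  (2B, 2-aligned)
6..7  ttl  (1B, 1-aligned)
7..8  -- padding (1B)
8..12  magic  (4B, 2-aligned)

1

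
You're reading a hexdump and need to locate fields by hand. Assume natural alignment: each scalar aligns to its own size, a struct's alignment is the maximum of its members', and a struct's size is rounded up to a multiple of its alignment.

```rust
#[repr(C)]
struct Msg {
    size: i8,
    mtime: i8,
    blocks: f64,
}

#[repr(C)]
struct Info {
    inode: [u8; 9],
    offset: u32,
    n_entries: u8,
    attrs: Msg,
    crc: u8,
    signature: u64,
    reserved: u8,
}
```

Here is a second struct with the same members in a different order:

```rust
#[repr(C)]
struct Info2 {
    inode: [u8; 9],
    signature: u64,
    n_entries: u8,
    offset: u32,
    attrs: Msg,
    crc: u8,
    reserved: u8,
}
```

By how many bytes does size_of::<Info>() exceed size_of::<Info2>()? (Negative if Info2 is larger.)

Msg: size at 0 (size 1, align 1) → ends 1; mtime at 1 (size 1, align 1) → ends 2; pad 6 to align 8 for blocks; blocks at 8 (size 8, align 8) → ends 16; total 16 bytes, alignment 8
inode at 0 (size 9, align 1) → ends 9
pad 3 to align 4 for offset
offset at 12 (size 4, align 4) → ends 16
n_entries at 16 (size 1, align 1) → ends 17
pad 7 to align 8 for attrs
attrs at 24 (size 16, align 8) → ends 40
crc at 40 (size 1, align 1) → ends 41
pad 7 to align 8 for signature
signature at 48 (size 8, align 8) → ends 56
reserved at 56 (size 1, align 1) → ends 57
tail pad 7 to reach multiple of 8
total 64 bytes, alignment 8
— Info2 —
inode at 0 (size 9, align 1) → ends 9
pad 7 to align 8 for signature
signature at 16 (size 8, align 8) → ends 24
n_entries at 24 (size 1, align 1) → ends 25
pad 3 to align 4 for offset
offset at 28 (size 4, align 4) → ends 32
attrs at 32 (size 16, align 8) → ends 48
crc at 48 (size 1, align 1) → ends 49
reserved at 49 (size 1, align 1) → ends 50
tail pad 6 to reach multiple of 8
total 56 bytes, alignment 8
64 − 56 = 8

8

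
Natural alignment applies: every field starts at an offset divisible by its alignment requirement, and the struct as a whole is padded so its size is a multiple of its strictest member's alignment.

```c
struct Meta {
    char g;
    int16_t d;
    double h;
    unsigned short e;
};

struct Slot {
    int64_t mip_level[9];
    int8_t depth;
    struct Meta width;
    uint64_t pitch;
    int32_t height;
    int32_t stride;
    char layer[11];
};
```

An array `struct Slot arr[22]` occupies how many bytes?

2992

Meta: g at 0 (size 1, align 1) → ends 1; pad 1 to align 2 for d; d at 2 (size 2, align 2) → ends 4; pad 4 to align 8 for h; h at 8 (size 8, align 8) → ends 16; e at 16 (size 2, align 2) → ends 18; tail pad 6 to reach multiple of 8; total 24 bytes, alignment 8
mip_level at 0 (size 72, align 8) → ends 72
depth at 72 (size 1, align 1) → ends 73
pad 7 to align 8 for width
width at 80 (size 24, align 8) → ends 104
pitch at 104 (size 8, align 8) → ends 112
height at 112 (size 4, align 4) → ends 116
stride at 116 (size 4, align 4) → ends 120
layer at 120 (size 11, align 1) → ends 131
tail pad 5 to reach multiple of 8
total 136 bytes, alignment 8
array of 22: 22 × 136 = 2992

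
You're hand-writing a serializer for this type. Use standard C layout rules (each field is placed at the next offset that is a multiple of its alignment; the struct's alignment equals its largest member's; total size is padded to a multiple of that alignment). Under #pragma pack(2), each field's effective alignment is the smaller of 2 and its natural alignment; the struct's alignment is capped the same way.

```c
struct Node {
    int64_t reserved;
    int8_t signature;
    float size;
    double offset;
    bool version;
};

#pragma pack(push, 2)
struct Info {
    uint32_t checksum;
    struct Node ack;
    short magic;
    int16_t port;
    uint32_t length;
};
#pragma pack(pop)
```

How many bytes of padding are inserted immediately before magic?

Node: @0: reserved [8B, align 8] → 8; @8: signature [1B, align 1] → 9; +3 pad (align 4); @12: size [4B, align 4] → 16; @16: offset [8B, align 8] → 24; @24: version [1B, align 1] → 25; +7 tail pad (align 8); size 32, align 8
@0: checksum [4B, align 2] → 4
@4: ack [32B, align 2] → 36
@36: magic [2B, align 2] → 38

0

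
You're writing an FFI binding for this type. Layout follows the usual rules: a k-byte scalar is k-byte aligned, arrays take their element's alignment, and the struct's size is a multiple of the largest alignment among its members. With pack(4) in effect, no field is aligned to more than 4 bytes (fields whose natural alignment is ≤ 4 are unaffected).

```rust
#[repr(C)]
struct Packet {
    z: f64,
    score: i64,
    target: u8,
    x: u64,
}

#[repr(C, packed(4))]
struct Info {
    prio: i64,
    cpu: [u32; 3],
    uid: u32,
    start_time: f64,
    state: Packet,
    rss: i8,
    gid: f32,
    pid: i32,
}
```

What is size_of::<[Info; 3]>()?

228

Packet: z at 0 (size 8, align 8) → ends 8; score at 8 (size 8, align 8) → ends 16; target at 16 (size 1, align 1) → ends 17; pad 7 to align 8 for x; x at 24 (size 8, align 8) → ends 32; total 32 bytes, alignment 8
prio at 0 (size 8, align 4) → ends 8
cpu at 8 (size 12, align 4) → ends 20
uid at 20 (size 4, align 4) → ends 24
start_time at 24 (size 8, align 4) → ends 32
state at 32 (size 32, align 4) → ends 64
rss at 64 (size 1, align 1) → ends 65
pad 3 to align 4 for gid
gid at 68 (size 4, align 4) → ends 72
pid at 72 (size 4, align 4) → ends 76
total 76 bytes, alignment 4
array of 3: 3 × 76 = 228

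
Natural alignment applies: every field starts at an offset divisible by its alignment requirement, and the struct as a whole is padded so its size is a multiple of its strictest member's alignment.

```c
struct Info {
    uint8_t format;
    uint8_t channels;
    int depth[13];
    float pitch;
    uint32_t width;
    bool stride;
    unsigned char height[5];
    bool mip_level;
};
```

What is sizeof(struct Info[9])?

648

format at 0 (size 1, align 1) → ends 1
channels at 1 (size 1, align 1) → ends 2
pad 2 to align 4 for depth
depth at 4 (size 52, align 4) → ends 56
pitch at 56 (size 4, align 4) → ends 60
width at 60 (size 4, align 4) → ends 64
stride at 64 (size 1, align 1) → ends 65
height at 65 (size 5, align 1) → ends 70
mip_level at 70 (size 1, align 1) → ends 71
tail pad 1 to reach multiple of 4
total 72 bytes, alignment 4
array of 9: 9 × 72 = 648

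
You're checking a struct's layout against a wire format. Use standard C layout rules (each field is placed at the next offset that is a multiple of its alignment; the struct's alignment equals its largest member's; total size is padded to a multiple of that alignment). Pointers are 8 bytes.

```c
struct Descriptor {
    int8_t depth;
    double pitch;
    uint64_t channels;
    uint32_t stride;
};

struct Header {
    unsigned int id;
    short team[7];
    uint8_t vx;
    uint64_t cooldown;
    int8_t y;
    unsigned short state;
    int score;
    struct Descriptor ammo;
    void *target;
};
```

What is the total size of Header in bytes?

80 bytes

Descriptor: @0: depth [1B, align 1] → 1; +7 pad (align 8); @8: pitch [8B, align 8] → 16; @16: channels [8B, align 8] → 24; @24: stride [4B, align 4] → 28; +4 tail pad (align 8); size 32, align 8
@0: id [4B, align 4] → 4
@4: team [14B, align 2] → 18
@18: vx [1B, align 1] → 19
+5 pad (align 8)
@24: cooldown [8B, align 8] → 32
@32: y [1B, align 1] → 33
+1 pad (align 2)
@34: state [2B, align 2] → 36
@36: score [4B, align 4] → 40
@40: ammo [32B, align 8] → 72
@72: target [8B, align 8] → 80
size 80, align 8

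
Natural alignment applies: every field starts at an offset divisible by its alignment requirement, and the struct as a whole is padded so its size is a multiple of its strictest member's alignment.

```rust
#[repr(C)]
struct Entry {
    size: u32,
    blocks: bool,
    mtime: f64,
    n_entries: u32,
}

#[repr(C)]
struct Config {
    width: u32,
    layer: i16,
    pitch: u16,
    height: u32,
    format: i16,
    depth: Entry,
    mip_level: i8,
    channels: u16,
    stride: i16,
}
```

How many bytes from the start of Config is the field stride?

Entry: size at 0 (size 4, align 4) → ends 4; blocks at 4 (size 1, align 1) → ends 5; pad 3 to align 8 for mtime; mtime at 8 (size 8, align 8) → ends 16; n_entries at 16 (size 4, align 4) → ends 20; tail pad 4 to reach multiple of 8; total 24 bytes, alignment 8
width at 0 (size 4, align 4) → ends 4
layer at 4 (size 2, align 2) → ends 6
pitch at 6 (size 2, align 2) → ends 8
height at 8 (size 4, align 4) → ends 12
format at 12 (size 2, align 2) → ends 14
pad 2 to align 8 for depth
depth at 16 (size 24, align 8) → ends 40
mip_level at 40 (size 1, align 1) → ends 41
pad 1 to align 2 for channels
channels at 42 (size 2, align 2) → ends 44
stride at 44 (size 2, align 2) → ends 46

44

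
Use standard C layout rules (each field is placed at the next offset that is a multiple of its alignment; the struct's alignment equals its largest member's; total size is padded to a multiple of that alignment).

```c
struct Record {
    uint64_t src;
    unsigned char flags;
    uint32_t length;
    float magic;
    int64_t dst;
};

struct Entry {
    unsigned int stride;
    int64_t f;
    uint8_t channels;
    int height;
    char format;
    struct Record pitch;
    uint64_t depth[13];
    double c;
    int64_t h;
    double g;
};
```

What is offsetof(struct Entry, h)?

Record: 0..8  src  (8B, 8-aligned); 8..9  flags  (1B, 1-aligned); 9..12  -- padding (3B); 12..16  length  (4B, 4-aligned); 16..20  magic  (4B, 4-aligned); 20..24  -- padding (4B); 24..32  dst  (8B, 8-aligned); sizeof = 32, alignof = 8
0..4  stride  (4B, 4-aligned)
4..8  -- padding (4B)
8..16  f  (8B, 8-aligned)
16..17  channels  (1B, 1-aligned)
17..20  -- padding (3B)
20..24  height  (4B, 4-aligned)
24..25  format  (1B, 1-aligned)
25..32  -- padding (7B)
32..64  pitch  (32B, 8-aligned)
64..168  depth  (104B, 8-aligned)
168..176  c  (8B, 8-aligned)
176..184  h  (8B, 8-aligned)

176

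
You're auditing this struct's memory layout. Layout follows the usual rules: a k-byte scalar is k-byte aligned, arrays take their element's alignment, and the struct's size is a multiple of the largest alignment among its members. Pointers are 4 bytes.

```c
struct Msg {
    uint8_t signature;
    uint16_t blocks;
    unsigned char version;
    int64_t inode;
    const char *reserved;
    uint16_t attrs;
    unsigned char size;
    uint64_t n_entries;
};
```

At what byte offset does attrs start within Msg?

20

signature at 0 (size 1, align 1) → ends 1
pad 1 to align 2 for blocks
blocks at 2 (size 2, align 2) → ends 4
version at 4 (size 1, align 1) → ends 5
pad 3 to align 8 for inode
inode at 8 (size 8, align 8) → ends 16
reserved at 16 (size 4, align 4) → ends 20
attrs at 20 (size 2, align 2) → ends 22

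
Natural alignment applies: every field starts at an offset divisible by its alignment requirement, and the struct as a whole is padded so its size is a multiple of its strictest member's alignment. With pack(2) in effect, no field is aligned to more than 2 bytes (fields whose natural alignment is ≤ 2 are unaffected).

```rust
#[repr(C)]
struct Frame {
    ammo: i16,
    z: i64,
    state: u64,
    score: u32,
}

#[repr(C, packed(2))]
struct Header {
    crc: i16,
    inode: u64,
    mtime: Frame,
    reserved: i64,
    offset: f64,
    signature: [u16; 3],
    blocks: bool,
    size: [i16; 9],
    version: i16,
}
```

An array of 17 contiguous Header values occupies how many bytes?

Frame: ammo at 0 (size 2, align 2) → ends 2; pad 6 to align 8 for z; z at 8 (size 8, align 8) → ends 16; state at 16 (size 8, align 8) → ends 24; score at 24 (size 4, align 4) → ends 28; tail pad 4 to reach multiple of 8; total 32 bytes, alignment 8
crc at 0 (size 2, align 2) → ends 2
inode at 2 (size 8, align 2) → ends 10
mtime at 10 (size 32, align 2) → ends 42
reserved at 42 (size 8, align 2) → ends 50
offset at 50 (size 8, align 2) → ends 58
signature at 58 (size 6, align 2) → ends 64
blocks at 64 (size 1, align 1) → ends 65
pad 1 to align 2 for size
size at 66 (size 18, align 2) → ends 84
version at 84 (size 2, align 2) → ends 86
total 86 bytes, alignment 2
array of 17: 17 × 86 = 1462

1462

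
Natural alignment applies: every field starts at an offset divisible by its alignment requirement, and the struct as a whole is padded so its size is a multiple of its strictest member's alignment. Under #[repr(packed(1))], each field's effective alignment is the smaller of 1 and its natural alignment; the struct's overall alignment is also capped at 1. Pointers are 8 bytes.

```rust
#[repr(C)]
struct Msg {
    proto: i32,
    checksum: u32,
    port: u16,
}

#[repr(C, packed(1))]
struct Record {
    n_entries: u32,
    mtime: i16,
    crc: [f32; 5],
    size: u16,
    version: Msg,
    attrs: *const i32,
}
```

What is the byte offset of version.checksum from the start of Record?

32

Msg: 0..4  proto  (4B, 4-aligned); 4..8  checksum  (4B, 4-aligned); 8..10  port  (2B, 2-aligned); 10..12  -- tail padding (2B); sizeof = 12, alignof = 4
0..4  n_entries  (4B, 1-aligned)
4..6  mtime  (2B, 1-aligned)
6..26  crc  (20B, 1-aligned)
26..28  size  (2B, 1-aligned)
28..40  version  (12B, 1-aligned)
within Msg: checksum at 4
28 + 4 = 32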